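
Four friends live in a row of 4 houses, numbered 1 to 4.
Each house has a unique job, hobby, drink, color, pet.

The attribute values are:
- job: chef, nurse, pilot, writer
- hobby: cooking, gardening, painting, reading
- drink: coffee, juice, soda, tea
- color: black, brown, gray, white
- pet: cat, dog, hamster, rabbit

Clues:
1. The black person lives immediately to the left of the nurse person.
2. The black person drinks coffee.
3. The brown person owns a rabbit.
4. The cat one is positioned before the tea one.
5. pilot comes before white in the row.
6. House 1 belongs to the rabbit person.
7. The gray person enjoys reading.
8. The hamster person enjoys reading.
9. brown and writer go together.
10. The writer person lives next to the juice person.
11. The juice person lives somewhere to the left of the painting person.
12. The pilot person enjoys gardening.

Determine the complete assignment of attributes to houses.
Solution:

House | Job | Hobby | Drink | Color | Pet
-----------------------------------------
  1   | writer | cooking | soda | brown | rabbit
  2   | chef | reading | juice | gray | hamster
  3   | pilot | gardening | coffee | black | cat
  4   | nurse | painting | tea | white | dog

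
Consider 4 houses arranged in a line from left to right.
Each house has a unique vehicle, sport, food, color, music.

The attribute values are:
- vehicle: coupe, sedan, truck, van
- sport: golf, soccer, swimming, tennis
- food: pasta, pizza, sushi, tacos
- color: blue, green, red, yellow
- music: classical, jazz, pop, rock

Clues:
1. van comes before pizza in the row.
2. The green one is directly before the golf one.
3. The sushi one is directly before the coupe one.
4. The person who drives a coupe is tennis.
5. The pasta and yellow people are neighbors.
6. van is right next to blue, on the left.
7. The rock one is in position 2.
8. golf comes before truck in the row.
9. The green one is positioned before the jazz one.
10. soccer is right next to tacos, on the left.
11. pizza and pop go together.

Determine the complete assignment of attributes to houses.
Solution:

House | Vehicle | Sport | Food | Color | Music
----------------------------------------------
  1   | sedan | soccer | pasta | green | classical
  2   | van | golf | tacos | yellow | rock
  3   | truck | swimming | sushi | blue | jazz
  4   | coupe | tennis | pizza | red | pop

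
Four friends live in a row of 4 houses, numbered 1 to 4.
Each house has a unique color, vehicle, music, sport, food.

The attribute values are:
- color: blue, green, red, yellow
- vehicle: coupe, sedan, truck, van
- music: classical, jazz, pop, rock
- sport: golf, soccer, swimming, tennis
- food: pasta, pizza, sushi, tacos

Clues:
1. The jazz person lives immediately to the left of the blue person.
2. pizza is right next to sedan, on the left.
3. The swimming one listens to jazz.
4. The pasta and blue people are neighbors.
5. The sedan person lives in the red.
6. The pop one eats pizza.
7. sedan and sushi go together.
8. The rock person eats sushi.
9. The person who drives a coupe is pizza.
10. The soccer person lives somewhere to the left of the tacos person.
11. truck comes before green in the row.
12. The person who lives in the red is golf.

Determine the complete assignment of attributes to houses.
Solution:

House | Color | Vehicle | Music | Sport | Food
----------------------------------------------
  1   | yellow | truck | jazz | swimming | pasta
  2   | blue | coupe | pop | soccer | pizza
  3   | red | sedan | rock | golf | sushi
  4   | green | van | classical | tennis | tacos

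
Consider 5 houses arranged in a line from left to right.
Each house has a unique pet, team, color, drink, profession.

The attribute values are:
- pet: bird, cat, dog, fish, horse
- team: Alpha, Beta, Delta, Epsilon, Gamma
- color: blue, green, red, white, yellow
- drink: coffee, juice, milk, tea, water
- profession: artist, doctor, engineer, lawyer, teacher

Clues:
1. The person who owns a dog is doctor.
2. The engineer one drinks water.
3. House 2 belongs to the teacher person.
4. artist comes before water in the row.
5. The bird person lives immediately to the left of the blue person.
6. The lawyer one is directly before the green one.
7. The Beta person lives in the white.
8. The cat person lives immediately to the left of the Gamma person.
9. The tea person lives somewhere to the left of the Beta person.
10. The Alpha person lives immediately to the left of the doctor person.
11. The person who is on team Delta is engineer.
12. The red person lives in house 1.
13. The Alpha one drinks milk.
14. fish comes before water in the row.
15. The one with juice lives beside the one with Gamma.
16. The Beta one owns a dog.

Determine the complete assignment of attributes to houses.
Solution:

House | Pet | Team | Color | Drink | Profession
-----------------------------------------------
  1   | cat | Epsilon | red | juice | lawyer
  2   | bird | Gamma | green | tea | teacher
  3   | fish | Alpha | blue | milk | artist
  4   | dog | Beta | white | coffee | doctor
  5   | horse | Delta | yellow | water | engineer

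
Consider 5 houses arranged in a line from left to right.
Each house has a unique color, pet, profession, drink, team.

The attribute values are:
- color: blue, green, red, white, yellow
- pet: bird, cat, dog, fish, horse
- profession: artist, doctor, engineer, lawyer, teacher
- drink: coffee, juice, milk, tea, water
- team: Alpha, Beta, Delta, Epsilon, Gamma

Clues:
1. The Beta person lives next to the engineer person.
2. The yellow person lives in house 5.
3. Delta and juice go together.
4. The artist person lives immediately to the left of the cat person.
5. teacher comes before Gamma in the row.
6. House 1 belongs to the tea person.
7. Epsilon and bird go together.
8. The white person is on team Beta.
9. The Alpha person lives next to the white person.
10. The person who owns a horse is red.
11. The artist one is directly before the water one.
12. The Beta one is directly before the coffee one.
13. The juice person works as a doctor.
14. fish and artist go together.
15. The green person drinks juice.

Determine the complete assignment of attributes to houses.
Solution:

House | Color | Pet | Profession | Drink | Team
-----------------------------------------------
  1   | blue | fish | artist | tea | Alpha
  2   | white | cat | teacher | water | Beta
  3   | red | horse | engineer | coffee | Gamma
  4   | green | dog | doctor | juice | Delta
  5   | yellow | bird | lawyer | milk | Epsilon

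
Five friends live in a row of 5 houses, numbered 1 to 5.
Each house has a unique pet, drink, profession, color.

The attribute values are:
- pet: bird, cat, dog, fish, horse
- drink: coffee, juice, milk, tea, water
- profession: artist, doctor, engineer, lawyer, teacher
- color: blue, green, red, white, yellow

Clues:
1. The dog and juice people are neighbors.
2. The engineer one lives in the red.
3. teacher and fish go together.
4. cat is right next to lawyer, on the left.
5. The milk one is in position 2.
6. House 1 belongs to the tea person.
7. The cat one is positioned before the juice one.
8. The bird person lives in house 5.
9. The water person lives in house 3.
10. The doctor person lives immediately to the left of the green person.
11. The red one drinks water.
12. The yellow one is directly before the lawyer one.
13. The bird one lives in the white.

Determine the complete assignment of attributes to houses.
Solution:

House | Pet | Drink | Profession | Color
----------------------------------------
  1   | cat | tea | doctor | yellow
  2   | horse | milk | lawyer | green
  3   | dog | water | engineer | red
  4   | fish | juice | teacher | blue
  5   | bird | coffee | artist | white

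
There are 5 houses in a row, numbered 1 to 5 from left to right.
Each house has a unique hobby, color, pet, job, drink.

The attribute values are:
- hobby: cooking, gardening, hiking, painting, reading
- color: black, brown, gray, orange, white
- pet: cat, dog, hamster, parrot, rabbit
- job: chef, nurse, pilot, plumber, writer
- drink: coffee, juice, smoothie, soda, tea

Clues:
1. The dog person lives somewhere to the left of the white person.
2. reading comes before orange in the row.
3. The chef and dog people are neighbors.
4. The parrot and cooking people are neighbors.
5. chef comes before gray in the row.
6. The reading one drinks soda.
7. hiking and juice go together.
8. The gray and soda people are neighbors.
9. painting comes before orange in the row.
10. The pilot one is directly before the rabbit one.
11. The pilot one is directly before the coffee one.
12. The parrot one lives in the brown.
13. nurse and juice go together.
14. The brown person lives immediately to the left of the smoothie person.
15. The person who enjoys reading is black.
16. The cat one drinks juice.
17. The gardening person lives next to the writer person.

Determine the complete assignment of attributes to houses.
Solution:

House | Hobby | Color | Pet | Job | Drink
-----------------------------------------
  1   | gardening | brown | parrot | chef | tea
  2   | cooking | gray | dog | writer | smoothie
  3   | reading | black | hamster | pilot | soda
  4   | painting | white | rabbit | plumber | coffee
  5   | hiking | orange | cat | nurse | juice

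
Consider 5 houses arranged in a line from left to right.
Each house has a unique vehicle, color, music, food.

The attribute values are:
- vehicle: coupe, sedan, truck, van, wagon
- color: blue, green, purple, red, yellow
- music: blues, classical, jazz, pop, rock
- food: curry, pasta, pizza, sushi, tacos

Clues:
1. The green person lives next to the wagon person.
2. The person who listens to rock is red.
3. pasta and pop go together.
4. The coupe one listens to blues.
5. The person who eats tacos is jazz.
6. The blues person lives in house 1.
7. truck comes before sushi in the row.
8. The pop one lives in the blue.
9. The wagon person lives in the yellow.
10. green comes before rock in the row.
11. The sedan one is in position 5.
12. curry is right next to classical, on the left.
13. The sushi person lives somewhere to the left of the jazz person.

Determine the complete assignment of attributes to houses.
Solution:

House | Vehicle | Color | Music | Food
--------------------------------------
  1   | coupe | green | blues | curry
  2   | wagon | yellow | classical | pizza
  3   | truck | blue | pop | pasta
  4   | van | red | rock | sushi
  5   | sedan | purple | jazz | tacos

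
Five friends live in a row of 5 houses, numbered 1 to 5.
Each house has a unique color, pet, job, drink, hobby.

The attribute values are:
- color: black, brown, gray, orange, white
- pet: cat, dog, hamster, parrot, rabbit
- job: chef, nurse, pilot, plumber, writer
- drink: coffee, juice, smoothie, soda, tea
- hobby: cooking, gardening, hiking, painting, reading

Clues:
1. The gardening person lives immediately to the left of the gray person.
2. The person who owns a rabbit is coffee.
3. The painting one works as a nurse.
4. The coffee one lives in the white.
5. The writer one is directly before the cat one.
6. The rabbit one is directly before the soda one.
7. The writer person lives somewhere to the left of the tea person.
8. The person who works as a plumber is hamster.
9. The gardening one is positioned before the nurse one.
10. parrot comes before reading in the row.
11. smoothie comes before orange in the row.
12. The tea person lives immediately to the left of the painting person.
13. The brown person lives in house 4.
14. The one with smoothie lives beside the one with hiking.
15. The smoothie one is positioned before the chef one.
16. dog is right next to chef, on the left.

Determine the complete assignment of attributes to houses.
Solution:

House | Color | Pet | Job | Drink | Hobby
-----------------------------------------
  1   | black | dog | writer | smoothie | gardening
  2   | gray | cat | chef | tea | hiking
  3   | white | rabbit | nurse | coffee | painting
  4   | brown | parrot | pilot | soda | cooking
  5   | orange | hamster | plumber | juice | reading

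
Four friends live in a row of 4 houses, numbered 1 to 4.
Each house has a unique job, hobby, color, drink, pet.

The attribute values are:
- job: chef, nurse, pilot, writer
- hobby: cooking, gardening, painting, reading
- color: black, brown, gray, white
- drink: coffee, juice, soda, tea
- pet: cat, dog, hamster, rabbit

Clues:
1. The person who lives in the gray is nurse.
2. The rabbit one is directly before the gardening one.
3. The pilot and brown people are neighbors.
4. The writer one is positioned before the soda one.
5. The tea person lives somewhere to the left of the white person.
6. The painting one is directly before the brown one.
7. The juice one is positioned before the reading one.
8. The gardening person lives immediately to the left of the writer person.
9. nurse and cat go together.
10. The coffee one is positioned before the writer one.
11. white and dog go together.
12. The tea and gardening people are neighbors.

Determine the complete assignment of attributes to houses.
Solution:

House | Job | Hobby | Color | Drink | Pet
-----------------------------------------
  1   | pilot | painting | black | tea | rabbit
  2   | chef | gardening | brown | coffee | hamster
  3   | writer | cooking | white | juice | dog
  4   | nurse | reading | gray | soda | cat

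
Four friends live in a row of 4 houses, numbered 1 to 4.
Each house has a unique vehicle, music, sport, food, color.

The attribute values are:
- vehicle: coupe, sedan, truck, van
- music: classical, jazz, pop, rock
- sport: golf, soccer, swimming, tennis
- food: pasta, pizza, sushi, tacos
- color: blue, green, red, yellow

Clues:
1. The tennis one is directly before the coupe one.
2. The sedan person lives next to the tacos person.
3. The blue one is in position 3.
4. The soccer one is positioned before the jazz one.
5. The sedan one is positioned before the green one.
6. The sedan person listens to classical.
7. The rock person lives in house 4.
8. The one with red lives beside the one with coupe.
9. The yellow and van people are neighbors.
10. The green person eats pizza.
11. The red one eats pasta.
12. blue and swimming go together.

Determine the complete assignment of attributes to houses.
Solution:

House | Vehicle | Music | Sport | Food | Color
----------------------------------------------
  1   | sedan | classical | tennis | pasta | red
  2   | coupe | pop | soccer | tacos | yellow
  3   | van | jazz | swimming | sushi | blue
  4   | truck | rock | golf | pizza | green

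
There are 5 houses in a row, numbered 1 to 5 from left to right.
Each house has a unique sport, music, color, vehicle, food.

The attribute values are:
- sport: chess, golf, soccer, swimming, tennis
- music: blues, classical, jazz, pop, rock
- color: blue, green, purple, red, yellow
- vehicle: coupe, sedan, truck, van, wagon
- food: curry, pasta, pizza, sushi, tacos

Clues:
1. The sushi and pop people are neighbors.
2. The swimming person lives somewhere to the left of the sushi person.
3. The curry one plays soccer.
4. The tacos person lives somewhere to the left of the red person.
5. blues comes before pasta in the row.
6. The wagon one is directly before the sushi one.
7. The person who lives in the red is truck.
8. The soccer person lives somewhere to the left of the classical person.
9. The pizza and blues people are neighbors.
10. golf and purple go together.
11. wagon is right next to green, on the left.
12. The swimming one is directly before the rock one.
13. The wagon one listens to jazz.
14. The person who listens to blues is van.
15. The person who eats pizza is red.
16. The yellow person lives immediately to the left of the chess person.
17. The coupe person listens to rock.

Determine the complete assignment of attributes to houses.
Solution:

House | Sport | Music | Color | Vehicle | Food
----------------------------------------------
  1   | swimming | jazz | yellow | wagon | tacos
  2   | chess | rock | green | coupe | sushi
  3   | tennis | pop | red | truck | pizza
  4   | soccer | blues | blue | van | curry
  5   | golf | classical | purple | sedan | pasta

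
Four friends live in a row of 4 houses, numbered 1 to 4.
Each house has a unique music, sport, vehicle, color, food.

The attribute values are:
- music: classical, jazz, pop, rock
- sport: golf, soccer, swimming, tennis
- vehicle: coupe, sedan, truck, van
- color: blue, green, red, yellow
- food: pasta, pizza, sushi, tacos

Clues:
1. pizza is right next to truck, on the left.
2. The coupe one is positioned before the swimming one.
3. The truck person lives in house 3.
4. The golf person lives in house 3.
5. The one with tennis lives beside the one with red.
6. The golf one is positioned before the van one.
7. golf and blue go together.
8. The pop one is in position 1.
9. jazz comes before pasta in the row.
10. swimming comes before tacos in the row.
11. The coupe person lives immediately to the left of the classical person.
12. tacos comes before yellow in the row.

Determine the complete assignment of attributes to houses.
Solution:

House | Music | Sport | Vehicle | Color | Food
----------------------------------------------
  1   | pop | tennis | coupe | green | sushi
  2   | classical | swimming | sedan | red | pizza
  3   | jazz | golf | truck | blue | tacos
  4   | rock | soccer | van | yellow | pasta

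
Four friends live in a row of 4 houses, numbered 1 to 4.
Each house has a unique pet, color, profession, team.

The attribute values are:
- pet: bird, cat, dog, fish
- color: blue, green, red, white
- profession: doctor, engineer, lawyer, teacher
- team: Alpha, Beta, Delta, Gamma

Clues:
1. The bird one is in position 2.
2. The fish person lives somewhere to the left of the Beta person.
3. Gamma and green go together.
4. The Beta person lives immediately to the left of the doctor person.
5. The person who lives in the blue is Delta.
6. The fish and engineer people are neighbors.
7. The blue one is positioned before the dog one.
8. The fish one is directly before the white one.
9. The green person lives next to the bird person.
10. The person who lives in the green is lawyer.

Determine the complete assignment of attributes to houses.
Solution:

House | Pet | Color | Profession | Team
---------------------------------------
  1   | fish | green | lawyer | Gamma
  2   | bird | white | engineer | Beta
  3   | cat | blue | doctor | Delta
  4   | dog | red | teacher | Alpha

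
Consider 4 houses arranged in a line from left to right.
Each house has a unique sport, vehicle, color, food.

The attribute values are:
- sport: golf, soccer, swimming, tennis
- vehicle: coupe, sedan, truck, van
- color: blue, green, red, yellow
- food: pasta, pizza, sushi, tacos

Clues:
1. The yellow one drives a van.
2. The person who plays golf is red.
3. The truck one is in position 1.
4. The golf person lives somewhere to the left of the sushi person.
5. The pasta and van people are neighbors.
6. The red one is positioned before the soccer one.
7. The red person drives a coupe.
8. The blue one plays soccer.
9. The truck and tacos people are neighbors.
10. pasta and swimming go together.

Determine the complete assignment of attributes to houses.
Solution:

House | Sport | Vehicle | Color | Food
--------------------------------------
  1   | swimming | truck | green | pasta
  2   | tennis | van | yellow | tacos
  3   | golf | coupe | red | pizza
  4   | soccer | sedan | blue | sushi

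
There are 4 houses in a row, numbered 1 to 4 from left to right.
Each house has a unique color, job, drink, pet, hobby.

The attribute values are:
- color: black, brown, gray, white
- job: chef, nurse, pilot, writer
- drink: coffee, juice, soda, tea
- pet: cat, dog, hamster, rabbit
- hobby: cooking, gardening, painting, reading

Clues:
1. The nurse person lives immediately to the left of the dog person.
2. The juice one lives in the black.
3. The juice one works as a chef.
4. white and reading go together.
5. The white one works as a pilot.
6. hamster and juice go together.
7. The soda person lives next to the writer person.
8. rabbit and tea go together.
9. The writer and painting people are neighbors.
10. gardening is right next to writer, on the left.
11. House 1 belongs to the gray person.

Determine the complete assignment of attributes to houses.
Solution:

House | Color | Job | Drink | Pet | Hobby
-----------------------------------------
  1   | gray | nurse | soda | cat | gardening
  2   | brown | writer | coffee | dog | cooking
  3   | black | chef | juice | hamster | painting
  4   | white | pilot | tea | rabbit | reading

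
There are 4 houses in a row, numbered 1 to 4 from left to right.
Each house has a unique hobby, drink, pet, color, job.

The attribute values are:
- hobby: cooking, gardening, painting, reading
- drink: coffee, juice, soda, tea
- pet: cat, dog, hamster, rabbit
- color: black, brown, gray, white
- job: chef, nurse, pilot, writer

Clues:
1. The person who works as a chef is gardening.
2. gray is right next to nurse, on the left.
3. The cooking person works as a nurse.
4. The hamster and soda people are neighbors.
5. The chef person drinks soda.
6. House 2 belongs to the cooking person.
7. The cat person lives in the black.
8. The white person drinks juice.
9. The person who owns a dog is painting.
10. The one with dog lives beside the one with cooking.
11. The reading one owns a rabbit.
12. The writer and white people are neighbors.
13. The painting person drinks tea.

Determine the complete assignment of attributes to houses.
Solution:

House | Hobby | Drink | Pet | Color | Job
-----------------------------------------
  1   | painting | tea | dog | gray | writer
  2   | cooking | juice | hamster | white | nurse
  3   | gardening | soda | cat | black | chef
  4   | reading | coffee | rabbit | brown | pilot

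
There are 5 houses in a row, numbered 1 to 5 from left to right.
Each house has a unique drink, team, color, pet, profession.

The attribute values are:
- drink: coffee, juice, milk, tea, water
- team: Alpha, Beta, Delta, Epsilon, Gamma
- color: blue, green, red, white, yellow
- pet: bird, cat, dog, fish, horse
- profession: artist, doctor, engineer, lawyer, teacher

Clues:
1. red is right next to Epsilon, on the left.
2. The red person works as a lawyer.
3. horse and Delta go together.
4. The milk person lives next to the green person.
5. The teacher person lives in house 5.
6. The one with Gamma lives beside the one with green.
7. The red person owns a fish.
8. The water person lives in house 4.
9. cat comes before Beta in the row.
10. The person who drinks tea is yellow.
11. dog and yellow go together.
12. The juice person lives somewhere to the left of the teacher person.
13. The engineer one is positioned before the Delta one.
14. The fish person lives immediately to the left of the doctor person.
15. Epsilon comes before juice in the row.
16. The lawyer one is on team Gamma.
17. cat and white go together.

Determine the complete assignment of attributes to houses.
Solution:

House | Drink | Team | Color | Pet | Profession
-----------------------------------------------
  1   | milk | Gamma | red | fish | lawyer
  2   | coffee | Epsilon | green | bird | doctor
  3   | juice | Alpha | white | cat | engineer
  4   | water | Delta | blue | horse | artist
  5   | tea | Beta | yellow | dog | teacher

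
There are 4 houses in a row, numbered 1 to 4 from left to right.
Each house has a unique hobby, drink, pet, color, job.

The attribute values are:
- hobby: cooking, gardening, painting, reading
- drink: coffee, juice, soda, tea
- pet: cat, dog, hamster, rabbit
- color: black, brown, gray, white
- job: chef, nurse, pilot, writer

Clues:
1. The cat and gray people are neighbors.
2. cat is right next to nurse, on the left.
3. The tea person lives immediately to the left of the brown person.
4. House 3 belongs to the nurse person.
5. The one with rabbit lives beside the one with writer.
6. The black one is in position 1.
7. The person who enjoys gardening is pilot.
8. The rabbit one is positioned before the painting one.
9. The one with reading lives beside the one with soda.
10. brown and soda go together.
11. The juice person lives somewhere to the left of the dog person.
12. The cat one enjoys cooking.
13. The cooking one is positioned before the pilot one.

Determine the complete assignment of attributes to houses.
Solution:

House | Hobby | Drink | Pet | Color | Job
-----------------------------------------
  1   | reading | tea | rabbit | black | chef
  2   | cooking | soda | cat | brown | writer
  3   | painting | juice | hamster | gray | nurse
  4   | gardening | coffee | dog | white | pilot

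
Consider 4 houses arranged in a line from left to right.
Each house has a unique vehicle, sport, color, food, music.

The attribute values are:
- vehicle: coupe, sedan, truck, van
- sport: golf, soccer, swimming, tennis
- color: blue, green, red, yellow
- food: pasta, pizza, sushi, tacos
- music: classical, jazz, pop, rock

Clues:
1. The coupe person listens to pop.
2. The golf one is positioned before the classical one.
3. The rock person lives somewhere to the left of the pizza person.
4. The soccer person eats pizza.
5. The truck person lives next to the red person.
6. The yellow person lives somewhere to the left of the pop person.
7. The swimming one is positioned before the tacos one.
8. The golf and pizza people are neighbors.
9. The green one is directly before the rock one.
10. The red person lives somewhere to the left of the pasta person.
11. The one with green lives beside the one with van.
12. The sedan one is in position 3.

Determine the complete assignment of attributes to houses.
Solution:

House | Vehicle | Sport | Color | Food | Music
----------------------------------------------
  1   | truck | swimming | green | sushi | jazz
  2   | van | golf | red | tacos | rock
  3   | sedan | soccer | yellow | pizza | classical
  4   | coupe | tennis | blue | pasta | pop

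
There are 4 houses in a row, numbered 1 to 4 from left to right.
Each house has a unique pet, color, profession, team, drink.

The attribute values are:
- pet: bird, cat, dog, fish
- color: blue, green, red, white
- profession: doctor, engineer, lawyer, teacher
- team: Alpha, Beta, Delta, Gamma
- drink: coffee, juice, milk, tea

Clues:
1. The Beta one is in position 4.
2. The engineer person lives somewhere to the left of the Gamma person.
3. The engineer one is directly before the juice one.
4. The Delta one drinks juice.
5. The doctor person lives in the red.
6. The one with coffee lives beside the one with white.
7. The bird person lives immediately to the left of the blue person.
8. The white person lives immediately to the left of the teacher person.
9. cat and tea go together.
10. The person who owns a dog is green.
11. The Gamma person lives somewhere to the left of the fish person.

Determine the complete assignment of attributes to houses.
Solution:

House | Pet | Color | Profession | Team | Drink
-----------------------------------------------
  1   | dog | green | engineer | Alpha | coffee
  2   | bird | white | lawyer | Delta | juice
  3   | cat | blue | teacher | Gamma | tea
  4   | fish | red | doctor | Beta | milk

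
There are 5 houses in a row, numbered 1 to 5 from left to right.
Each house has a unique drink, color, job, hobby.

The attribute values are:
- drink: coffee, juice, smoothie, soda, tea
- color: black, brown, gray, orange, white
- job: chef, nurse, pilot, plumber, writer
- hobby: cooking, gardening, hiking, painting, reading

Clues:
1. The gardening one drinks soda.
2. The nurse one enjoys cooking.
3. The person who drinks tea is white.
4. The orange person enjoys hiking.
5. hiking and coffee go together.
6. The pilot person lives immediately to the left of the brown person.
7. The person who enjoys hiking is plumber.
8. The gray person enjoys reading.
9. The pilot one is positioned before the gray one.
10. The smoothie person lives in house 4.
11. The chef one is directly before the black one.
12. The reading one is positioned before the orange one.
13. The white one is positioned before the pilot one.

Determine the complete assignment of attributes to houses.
Solution:

House | Drink | Color | Job | Hobby
-----------------------------------
  1   | tea | white | chef | painting
  2   | soda | black | pilot | gardening
  3   | juice | brown | nurse | cooking
  4   | smoothie | gray | writer | reading
  5   | coffee | orange | plumber | hiking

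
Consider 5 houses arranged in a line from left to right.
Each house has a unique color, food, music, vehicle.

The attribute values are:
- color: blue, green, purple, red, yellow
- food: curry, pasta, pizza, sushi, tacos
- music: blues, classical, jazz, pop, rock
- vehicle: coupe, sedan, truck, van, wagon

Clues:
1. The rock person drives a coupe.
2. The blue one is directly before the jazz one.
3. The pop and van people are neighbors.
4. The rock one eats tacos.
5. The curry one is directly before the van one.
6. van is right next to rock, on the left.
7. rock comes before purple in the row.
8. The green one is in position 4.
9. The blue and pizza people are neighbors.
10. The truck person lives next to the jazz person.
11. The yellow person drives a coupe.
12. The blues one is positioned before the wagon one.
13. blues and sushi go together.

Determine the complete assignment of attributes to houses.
Solution:

House | Color | Food | Music | Vehicle
--------------------------------------
  1   | blue | curry | pop | truck
  2   | red | pizza | jazz | van
  3   | yellow | tacos | rock | coupe
  4   | green | sushi | blues | sedan
  5   | purple | pasta | classical | wagon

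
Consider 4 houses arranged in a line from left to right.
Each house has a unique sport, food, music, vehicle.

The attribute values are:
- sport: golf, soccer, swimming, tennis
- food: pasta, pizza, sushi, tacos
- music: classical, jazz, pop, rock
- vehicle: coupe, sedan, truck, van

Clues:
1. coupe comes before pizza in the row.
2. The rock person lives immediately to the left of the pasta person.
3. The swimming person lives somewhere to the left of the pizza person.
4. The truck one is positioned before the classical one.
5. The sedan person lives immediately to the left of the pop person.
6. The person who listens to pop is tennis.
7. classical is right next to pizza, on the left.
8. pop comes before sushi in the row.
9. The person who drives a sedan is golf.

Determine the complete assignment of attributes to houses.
Solution:

House | Sport | Food | Music | Vehicle
--------------------------------------
  1   | golf | tacos | rock | sedan
  2   | tennis | pasta | pop | truck
  3   | swimming | sushi | classical | coupe
  4   | soccer | pizza | jazz | van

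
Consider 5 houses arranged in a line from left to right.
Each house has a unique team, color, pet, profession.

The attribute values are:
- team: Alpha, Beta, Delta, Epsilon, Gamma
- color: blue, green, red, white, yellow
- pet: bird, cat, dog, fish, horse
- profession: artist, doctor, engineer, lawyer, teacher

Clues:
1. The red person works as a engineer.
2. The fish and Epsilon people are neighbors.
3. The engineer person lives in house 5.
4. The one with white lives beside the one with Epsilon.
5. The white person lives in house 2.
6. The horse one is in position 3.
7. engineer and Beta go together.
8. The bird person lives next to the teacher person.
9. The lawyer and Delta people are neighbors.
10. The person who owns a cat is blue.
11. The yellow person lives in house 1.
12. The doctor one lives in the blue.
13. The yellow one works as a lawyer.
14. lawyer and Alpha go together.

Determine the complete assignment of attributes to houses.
Solution:

House | Team | Color | Pet | Profession
---------------------------------------
  1   | Alpha | yellow | bird | lawyer
  2   | Delta | white | fish | teacher
  3   | Epsilon | green | horse | artist
  4   | Gamma | blue | cat | doctor
  5   | Beta | red | dog | engineer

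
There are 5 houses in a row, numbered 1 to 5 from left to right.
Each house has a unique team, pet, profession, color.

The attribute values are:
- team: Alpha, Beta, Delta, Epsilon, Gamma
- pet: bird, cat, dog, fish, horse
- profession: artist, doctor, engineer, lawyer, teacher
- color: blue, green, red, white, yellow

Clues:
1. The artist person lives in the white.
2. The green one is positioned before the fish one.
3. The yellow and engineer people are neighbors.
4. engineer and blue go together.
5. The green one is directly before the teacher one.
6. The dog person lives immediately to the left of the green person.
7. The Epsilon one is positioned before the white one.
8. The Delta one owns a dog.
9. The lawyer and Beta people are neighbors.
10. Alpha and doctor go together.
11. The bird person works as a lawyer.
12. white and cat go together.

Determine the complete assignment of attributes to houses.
Solution:

House | Team | Pet | Profession | Color
---------------------------------------
  1   | Alpha | horse | doctor | yellow
  2   | Delta | dog | engineer | blue
  3   | Epsilon | bird | lawyer | green
  4   | Beta | fish | teacher | red
  5   | Gamma | cat | artist | white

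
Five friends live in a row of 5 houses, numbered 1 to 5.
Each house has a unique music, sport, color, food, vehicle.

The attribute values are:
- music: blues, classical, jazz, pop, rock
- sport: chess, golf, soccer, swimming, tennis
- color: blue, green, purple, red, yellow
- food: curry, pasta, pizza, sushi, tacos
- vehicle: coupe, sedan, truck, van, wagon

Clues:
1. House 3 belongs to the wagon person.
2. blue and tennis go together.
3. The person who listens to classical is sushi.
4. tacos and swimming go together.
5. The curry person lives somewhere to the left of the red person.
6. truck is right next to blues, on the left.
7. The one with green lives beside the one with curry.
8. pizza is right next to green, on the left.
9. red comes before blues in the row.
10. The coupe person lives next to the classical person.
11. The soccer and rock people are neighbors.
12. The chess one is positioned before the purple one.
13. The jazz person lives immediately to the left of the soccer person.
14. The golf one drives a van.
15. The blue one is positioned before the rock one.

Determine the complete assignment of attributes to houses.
Solution:

House | Music | Sport | Color | Food | Vehicle
----------------------------------------------
  1   | jazz | tennis | blue | pizza | coupe
  2   | classical | soccer | green | sushi | sedan
  3   | rock | chess | yellow | curry | wagon
  4   | pop | swimming | red | tacos | truck
  5   | blues | golf | purple | pasta | van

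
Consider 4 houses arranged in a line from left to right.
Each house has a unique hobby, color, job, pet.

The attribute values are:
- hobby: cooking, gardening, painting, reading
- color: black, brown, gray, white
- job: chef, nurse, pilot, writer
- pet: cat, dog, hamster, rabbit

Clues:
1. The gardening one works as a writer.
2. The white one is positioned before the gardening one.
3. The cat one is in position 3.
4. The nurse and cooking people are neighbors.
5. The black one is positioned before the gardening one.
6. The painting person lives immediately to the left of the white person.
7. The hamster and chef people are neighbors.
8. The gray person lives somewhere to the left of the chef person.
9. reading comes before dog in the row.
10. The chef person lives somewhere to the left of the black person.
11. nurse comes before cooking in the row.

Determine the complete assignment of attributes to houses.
Solution:

House | Hobby | Color | Job | Pet
---------------------------------
  1   | painting | gray | nurse | hamster
  2   | cooking | white | chef | rabbit
  3   | reading | black | pilot | cat
  4   | gardening | brown | writer | dog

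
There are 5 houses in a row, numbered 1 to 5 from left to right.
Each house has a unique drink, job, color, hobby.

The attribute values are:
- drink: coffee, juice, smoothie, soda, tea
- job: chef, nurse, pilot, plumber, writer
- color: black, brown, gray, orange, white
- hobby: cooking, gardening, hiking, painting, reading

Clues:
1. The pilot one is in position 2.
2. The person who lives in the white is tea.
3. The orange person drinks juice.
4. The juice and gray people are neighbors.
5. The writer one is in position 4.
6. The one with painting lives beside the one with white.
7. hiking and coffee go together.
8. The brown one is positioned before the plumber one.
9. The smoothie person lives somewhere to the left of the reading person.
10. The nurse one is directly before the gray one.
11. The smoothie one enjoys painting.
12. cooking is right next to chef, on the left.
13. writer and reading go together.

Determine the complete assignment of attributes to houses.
Solution:

House | Drink | Job | Color | Hobby
-----------------------------------
  1   | juice | nurse | orange | gardening
  2   | soda | pilot | gray | cooking
  3   | smoothie | chef | brown | painting
  4   | tea | writer | white | reading
  5   | coffee | plumber | black | hiking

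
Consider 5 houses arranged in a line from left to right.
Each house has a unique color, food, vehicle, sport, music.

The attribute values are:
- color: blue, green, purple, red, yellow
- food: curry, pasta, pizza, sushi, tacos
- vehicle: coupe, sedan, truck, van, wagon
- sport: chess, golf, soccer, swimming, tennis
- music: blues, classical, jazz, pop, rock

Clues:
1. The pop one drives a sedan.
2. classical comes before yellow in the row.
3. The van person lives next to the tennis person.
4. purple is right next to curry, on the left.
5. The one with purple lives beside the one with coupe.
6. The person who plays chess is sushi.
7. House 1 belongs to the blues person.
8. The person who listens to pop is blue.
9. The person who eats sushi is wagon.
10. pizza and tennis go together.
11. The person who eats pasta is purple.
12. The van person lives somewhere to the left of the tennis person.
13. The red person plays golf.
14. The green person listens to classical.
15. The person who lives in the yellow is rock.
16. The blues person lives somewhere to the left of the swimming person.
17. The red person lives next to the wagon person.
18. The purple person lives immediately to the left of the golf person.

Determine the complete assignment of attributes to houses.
Solution:

House | Color | Food | Vehicle | Sport | Music
----------------------------------------------
  1   | purple | pasta | truck | soccer | blues
  2   | red | curry | coupe | golf | jazz
  3   | green | sushi | wagon | chess | classical
  4   | yellow | tacos | van | swimming | rock
  5   | blue | pizza | sedan | tennis | pop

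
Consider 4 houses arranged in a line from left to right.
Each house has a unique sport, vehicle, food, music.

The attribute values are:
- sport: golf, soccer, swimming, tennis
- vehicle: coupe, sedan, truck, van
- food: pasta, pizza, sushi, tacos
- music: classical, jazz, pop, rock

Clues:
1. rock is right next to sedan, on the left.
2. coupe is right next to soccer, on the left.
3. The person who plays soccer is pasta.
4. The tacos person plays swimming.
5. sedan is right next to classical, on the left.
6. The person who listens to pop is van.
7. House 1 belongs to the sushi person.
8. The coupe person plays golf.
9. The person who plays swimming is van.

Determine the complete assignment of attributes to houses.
Solution:

House | Sport | Vehicle | Food | Music
--------------------------------------
  1   | golf | coupe | sushi | rock
  2   | soccer | sedan | pasta | jazz
  3   | tennis | truck | pizza | classical
  4   | swimming | van | tacos | pop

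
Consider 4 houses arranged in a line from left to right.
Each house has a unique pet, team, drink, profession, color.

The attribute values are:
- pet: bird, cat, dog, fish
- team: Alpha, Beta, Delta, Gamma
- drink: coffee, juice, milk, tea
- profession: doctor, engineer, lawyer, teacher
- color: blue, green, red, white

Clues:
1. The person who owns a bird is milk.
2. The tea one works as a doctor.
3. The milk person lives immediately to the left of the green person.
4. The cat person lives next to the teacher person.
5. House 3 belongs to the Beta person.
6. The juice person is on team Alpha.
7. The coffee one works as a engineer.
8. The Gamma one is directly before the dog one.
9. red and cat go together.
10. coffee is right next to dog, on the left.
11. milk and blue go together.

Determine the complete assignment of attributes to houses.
Solution:

House | Pet | Team | Drink | Profession | Color
-----------------------------------------------
  1   | cat | Gamma | coffee | engineer | red
  2   | dog | Alpha | juice | teacher | white
  3   | bird | Beta | milk | lawyer | blue
  4   | fish | Delta | tea | doctor | green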